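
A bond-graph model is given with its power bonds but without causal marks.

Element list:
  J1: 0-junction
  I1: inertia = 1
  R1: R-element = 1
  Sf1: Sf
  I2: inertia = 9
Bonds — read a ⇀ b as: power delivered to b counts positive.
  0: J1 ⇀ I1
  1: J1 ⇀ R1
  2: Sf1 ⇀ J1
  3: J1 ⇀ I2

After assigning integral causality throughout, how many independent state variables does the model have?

2  (I1, I2 all integral)

#2 →Sf1  (Sf1 fixes flow; stroke at Sf1)
#0 →I1  (prefer integral on I1)
#3 →I2  (I2: I, integral causality)
#1 →J1  (closing 0-jn rule on J1)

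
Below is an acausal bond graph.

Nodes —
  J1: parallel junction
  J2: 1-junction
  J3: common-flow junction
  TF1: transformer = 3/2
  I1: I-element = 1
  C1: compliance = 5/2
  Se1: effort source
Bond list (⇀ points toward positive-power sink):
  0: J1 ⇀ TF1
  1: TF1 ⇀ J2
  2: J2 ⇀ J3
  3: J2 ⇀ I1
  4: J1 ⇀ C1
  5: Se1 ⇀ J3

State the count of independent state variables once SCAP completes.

β5 stroke at J3  (Se1 (Se) sets effort on bond)
β2 stroke at J2  (closing 1-jn rule on J3)
β3 stroke at I1  (I1 outputs flow p/I1)
β1 stroke at J2  (common-f at J2 fixed by 3)
β0 stroke at TF1  (TF1: transformer flips bond 1)
β4 stroke at J1  (J1 needs exactly one e-in)

2  (C1, I1 all integral)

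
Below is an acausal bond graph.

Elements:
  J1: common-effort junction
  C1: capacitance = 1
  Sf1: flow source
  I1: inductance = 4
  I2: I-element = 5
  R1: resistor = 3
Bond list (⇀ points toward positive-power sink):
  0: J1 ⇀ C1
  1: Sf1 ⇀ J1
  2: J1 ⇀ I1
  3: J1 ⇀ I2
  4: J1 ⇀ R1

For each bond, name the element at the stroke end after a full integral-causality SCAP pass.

b0 →J1
b1 →Sf1
b2 →I1
b3 →I2
b4 →R1

b1 |Sf1  (Sf1: flow source, stroke at near end)
b0 |J1  (C1 outputs effort q/C1)
b2 |I1  (J1: bond 0 brought effort, rest push out)
b3 |I2  (0-jn J1 has e-setter on 0)
b4 |R1  (J1: bond 0 brought effort, rest push out)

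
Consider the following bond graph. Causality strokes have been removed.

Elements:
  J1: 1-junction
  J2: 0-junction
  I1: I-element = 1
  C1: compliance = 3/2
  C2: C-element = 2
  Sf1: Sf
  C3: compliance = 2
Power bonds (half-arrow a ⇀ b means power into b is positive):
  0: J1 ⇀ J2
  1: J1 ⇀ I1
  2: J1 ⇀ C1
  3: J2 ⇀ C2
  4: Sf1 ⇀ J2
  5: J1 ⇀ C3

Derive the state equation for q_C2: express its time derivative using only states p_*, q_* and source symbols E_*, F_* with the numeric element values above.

dq_C2/dt = F_Sf1 + p_I1

#4 stroke→Sf1  (Sf1: flow source, stroke at near end)
#1 stroke→I1  (I1 outputs flow p/I1)
#0 stroke→J1  (1-jn J1 has f-setter on 1)
#2 stroke→J1  (J1 flow already set via bond 1)
#5 stroke→J1  (1-jn J1 has f-setter on 1)
#3 stroke→J2  (J2 needs exactly one e-in)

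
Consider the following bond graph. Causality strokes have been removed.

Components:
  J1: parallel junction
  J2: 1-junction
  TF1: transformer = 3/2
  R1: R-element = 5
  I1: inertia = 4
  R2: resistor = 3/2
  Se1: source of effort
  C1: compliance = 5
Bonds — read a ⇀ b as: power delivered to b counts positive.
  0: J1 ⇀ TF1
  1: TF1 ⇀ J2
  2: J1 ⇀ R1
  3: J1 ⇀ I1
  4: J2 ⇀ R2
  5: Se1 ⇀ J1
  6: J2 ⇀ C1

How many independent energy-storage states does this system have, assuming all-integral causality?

2  (C1, I1 all integral)

#5 →J1  (Se1 fixes effort; stroke away)
#0 →TF1  (J1 effort already set via bond 5)
#2 →R1  (J1 effort already set via bond 5)
#3 →I1  (J1: bond 5 brought effort, rest push out)
#1 →J2  (TF TF1: opposite of bond 0)
#6 →J2  (C1 outputs effort q/C1)
#4 →R2  (J2 needs exactly one f-in)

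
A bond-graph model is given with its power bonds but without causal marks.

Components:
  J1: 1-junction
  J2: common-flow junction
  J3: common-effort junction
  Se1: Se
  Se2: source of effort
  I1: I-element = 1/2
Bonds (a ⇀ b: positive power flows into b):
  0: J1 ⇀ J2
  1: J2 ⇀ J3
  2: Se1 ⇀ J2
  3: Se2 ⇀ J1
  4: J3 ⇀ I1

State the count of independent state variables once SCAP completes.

1  (I1 all integral)

#2 stroke at J2  (Se1 fixes effort; stroke away)
#3 stroke at J1  (Se2 (Se) sets effort on bond)
#0 stroke at J2  (closing 1-jn rule on J1)
#1 stroke at J3  (J2: last free bond brings flow in)
#4 stroke at I1  (J3: bond 1 brought effort, rest push out)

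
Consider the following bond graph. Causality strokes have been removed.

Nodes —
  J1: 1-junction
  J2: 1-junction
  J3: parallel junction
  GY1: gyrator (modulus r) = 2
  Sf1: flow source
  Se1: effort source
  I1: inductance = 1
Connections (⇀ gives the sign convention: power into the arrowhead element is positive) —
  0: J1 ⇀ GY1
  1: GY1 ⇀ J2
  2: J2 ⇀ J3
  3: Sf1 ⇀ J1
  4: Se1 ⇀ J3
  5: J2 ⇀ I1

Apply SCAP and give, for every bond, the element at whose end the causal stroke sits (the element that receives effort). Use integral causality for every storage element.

bond 3 stroke at Sf1  (Sf1 (Sf) sets flow on bond)
bond 4 stroke at J3  (Se1 fixes effort; stroke away)
bond 0 stroke at J1  (J1: bond 3 brought flow, rest push out)
bond 2 stroke at J2  (J3: bond 4 brought effort, rest push out)
bond 1 stroke at J2  (through GY1, causality inverts; strokes same side of GY1)
bond 5 stroke at I1  (J2: last free bond brings flow in)

β0 stroke at J1
β1 stroke at J2
β2 stroke at J2
β3 stroke at Sf1
β4 stroke at J3
β5 stroke at I1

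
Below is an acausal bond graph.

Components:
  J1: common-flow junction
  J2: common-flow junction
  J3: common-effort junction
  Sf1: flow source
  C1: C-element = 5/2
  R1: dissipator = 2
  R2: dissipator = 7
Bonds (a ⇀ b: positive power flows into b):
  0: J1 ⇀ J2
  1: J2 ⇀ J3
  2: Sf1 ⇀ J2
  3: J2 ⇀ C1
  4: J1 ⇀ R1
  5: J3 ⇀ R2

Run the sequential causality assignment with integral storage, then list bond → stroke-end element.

#2 stroke at Sf1  (source Sf1 imposes f)
#0 stroke at J2  (J2 flow already set via bond 2)
#1 stroke at J2  (J2 flow already set via bond 2)
#3 stroke at J2  (1-jn J2 has f-setter on 2)
#5 stroke at J3  (closing 0-jn rule on J3)
#4 stroke at J1  (common-f at J1 fixed by 0)

#0 →J2
#1 →J2
#2 →Sf1
#3 →J2
#4 →J1
#5 →J3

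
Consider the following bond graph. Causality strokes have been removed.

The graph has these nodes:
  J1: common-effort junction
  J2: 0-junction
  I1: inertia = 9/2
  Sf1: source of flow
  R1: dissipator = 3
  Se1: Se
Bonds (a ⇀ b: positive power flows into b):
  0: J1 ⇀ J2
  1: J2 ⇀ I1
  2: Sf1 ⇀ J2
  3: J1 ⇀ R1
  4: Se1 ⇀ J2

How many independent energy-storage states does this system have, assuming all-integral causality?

β2 stroke→Sf1  (Sf1 fixes flow; stroke at Sf1)
β4 stroke→J2  (source Se1 imposes e)
β0 stroke→J1  (J2 effort already set via bond 4)
β1 stroke→I1  (0-jn J2 has e-setter on 4)
β3 stroke→R1  (common-e at J1 fixed by 0)

1  (I1 all integral)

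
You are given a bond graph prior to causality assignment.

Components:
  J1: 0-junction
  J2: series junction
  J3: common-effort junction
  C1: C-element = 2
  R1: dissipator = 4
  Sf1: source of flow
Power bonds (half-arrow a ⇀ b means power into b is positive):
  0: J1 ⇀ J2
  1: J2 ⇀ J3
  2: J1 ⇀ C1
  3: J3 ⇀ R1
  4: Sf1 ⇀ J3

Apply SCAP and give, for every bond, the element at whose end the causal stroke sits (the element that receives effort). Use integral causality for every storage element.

#0 →J2
#1 →J3
#2 →J1
#3 →R1
#4 →Sf1

bond 4 →Sf1  (source Sf1 imposes f)
bond 2 →J1  (prefer integral on C1)
bond 0 →J2  (common-e at J1 fixed by 2)
bond 1 →J3  (only one flow-in slot at J2)
bond 3 →R1  (J3 effort already set via bond 1)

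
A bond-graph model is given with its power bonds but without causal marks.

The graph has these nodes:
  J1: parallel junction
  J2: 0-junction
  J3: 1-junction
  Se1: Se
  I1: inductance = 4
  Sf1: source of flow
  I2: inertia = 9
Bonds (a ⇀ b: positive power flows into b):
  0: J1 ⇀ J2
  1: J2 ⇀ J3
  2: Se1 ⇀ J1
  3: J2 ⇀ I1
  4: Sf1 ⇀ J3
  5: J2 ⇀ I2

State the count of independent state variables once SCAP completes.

2  (I1, I2 all integral)

#2 stroke at J1  (source Se1 imposes e)
#4 stroke at Sf1  (Sf1 fixes flow; stroke at Sf1)
#0 stroke at J2  (J1: bond 2 brought effort, rest push out)
#1 stroke at J3  (J2 effort already set via bond 0)
#3 stroke at I1  (common-e at J2 fixed by 0)
#5 stroke at I2  (0-jn J2 has e-setter on 0)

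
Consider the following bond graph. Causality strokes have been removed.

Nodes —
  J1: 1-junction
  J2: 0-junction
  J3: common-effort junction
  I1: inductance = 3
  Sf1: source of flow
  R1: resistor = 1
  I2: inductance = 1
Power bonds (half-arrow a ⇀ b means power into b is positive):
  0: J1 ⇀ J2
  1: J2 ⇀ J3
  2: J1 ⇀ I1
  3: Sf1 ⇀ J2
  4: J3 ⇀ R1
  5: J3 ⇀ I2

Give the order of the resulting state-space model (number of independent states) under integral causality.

2  (I1, I2 all integral)

β3 stroke→Sf1  (Sf1: flow source, stroke at near end)
β2 stroke→I1  (prefer integral on I1)
β0 stroke→J1  (J1 flow already set via bond 2)
β1 stroke→J2  (only one effort-in slot at J2)
β5 stroke→I2  (I2: I, integral causality)
β4 stroke→J3  (closing 0-jn rule on J3)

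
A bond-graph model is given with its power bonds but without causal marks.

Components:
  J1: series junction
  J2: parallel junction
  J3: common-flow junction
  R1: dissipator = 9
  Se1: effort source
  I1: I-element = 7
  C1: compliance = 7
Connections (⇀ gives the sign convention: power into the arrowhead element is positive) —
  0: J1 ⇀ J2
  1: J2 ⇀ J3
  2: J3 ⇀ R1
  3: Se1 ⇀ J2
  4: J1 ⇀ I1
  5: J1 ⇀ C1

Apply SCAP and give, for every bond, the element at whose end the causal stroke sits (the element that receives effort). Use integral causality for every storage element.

#3 stroke at J2  (Se1 fixes effort; stroke away)
#0 stroke at J1  (common-e at J2 fixed by 3)
#1 stroke at J3  (common-e at J2 fixed by 3)
#2 stroke at R1  (J3 needs exactly one f-in)
#4 stroke at I1  (prefer integral on I1)
#5 stroke at J1  (J1: bond 4 brought flow, rest push out)

β0 →J1
β1 →J3
β2 →R1
β3 →J2
β4 →I1
β5 →J1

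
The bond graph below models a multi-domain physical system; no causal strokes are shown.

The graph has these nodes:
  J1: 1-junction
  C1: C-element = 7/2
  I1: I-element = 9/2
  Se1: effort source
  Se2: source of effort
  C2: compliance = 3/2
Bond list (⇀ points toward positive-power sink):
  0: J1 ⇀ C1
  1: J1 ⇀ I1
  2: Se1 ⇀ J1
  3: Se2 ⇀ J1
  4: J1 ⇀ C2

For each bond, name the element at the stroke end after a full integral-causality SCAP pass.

β2 stroke→J1  (Se1 fixes effort; stroke away)
β3 stroke→J1  (source Se2 imposes e)
β0 stroke→J1  (C1 outputs effort q/C1)
β1 stroke→I1  (I1 outputs flow p/I1)
β4 stroke→J1  (J1: bond 1 brought flow, rest push out)

#0 stroke at J1
#1 stroke at I1
#2 stroke at J1
#3 stroke at J1
#4 stroke at J1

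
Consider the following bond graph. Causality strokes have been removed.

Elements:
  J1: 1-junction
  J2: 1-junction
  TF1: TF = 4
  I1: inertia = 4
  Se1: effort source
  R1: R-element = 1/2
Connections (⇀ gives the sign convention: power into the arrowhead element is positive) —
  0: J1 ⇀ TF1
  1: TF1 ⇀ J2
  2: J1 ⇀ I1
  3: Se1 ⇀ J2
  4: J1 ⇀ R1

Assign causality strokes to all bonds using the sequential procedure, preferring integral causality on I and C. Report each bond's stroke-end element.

bond 3 stroke at J2  (source Se1 imposes e)
bond 1 stroke at TF1  (J2 needs exactly one f-in)
bond 0 stroke at J1  (TF TF1: opposite of bond 1)
bond 2 stroke at I1  (prefer integral on I1)
bond 4 stroke at J1  (common-f at J1 fixed by 2)

#0 stroke→J1
#1 stroke→TF1
#2 stroke→I1
#3 stroke→J2
#4 stroke→J1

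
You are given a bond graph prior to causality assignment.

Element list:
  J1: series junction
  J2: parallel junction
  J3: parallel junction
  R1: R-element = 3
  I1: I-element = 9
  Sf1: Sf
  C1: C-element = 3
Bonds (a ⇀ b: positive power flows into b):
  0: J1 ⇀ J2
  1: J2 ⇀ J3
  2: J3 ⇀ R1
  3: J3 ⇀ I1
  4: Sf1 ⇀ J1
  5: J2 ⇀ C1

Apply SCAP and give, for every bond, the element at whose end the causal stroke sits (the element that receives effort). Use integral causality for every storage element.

#4 stroke→Sf1  (Sf1: flow source, stroke at near end)
#0 stroke→J1  (1-jn J1 has f-setter on 4)
#3 stroke→I1  (prefer integral on I1)
#5 stroke→J2  (C1: C, integral causality)
#1 stroke→J3  (common-e at J2 fixed by 5)
#2 stroke→R1  (J3 effort already set via bond 1)

bond 0 |J1
bond 1 |J3
bond 2 |R1
bond 3 |I1
bond 4 |Sf1
bond 5 |J2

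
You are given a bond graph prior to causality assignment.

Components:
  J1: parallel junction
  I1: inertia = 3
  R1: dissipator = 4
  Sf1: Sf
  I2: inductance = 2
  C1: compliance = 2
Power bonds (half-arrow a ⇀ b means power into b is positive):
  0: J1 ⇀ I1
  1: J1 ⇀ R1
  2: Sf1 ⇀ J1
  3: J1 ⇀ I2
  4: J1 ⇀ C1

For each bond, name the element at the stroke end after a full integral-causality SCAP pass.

bond 0 stroke at I1
bond 1 stroke at R1
bond 2 stroke at Sf1
bond 3 stroke at I2
bond 4 stroke at J1

#2 |Sf1  (Sf1: flow source, stroke at near end)
#0 |I1  (I1 integral (f out))
#3 |I2  (I2 outputs flow p/I2)
#4 |J1  (C1: C, integral causality)
#1 |R1  (0-jn J1 has e-setter on 4)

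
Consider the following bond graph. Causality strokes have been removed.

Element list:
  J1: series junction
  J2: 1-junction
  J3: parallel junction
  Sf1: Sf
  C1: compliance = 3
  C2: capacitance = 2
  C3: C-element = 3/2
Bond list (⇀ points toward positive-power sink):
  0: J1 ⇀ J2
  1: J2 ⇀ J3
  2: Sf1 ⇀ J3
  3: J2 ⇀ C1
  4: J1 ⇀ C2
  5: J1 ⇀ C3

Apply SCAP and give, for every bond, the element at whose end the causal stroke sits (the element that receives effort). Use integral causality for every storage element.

#0 stroke→J2
#1 stroke→J3
#2 stroke→Sf1
#3 stroke→J2
#4 stroke→J1
#5 stroke→J1

#2 |Sf1  (Sf1: flow source, stroke at near end)
#1 |J3  (only one effort-in slot at J3)
#0 |J2  (common-f at J2 fixed by 1)
#3 |J2  (J2 flow already set via bond 1)
#4 |J1  (J1 flow already set via bond 0)
#5 |J1  (1-jn J1 has f-setter on 0)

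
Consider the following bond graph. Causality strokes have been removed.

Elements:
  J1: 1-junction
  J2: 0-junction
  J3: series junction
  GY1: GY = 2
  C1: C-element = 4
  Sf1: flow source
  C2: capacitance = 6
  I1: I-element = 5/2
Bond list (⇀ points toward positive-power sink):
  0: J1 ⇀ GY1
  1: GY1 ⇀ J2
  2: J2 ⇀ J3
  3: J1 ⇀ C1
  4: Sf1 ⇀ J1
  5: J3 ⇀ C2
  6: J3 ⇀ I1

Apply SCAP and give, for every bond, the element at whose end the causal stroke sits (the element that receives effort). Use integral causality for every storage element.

b4 stroke→Sf1  (Sf1: flow source, stroke at near end)
b0 stroke→J1  (J1 flow already set via bond 4)
b3 stroke→J1  (1-jn J1 has f-setter on 4)
b1 stroke→J2  (through GY1, causality inverts; strokes same side of GY1)
b2 stroke→J3  (J2: bond 1 brought effort, rest push out)
b5 stroke→J3  (C2: C, integral causality)
b6 stroke→I1  (J3 needs exactly one f-in)

bond 0 →J1
bond 1 →J2
bond 2 →J3
bond 3 →J1
bond 4 →Sf1
bond 5 →J3
bond 6 →I1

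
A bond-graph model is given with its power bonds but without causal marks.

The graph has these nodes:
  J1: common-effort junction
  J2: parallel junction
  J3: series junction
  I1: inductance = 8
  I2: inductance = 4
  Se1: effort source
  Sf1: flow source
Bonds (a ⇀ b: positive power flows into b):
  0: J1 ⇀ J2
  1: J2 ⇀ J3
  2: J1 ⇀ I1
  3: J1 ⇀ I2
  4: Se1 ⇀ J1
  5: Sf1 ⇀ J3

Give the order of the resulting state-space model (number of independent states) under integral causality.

#4 stroke→J1  (Se1: effort source, stroke at far end)
#5 stroke→Sf1  (Sf1 fixes flow; stroke at Sf1)
#0 stroke→J2  (J1: bond 4 brought effort, rest push out)
#2 stroke→I1  (J1: bond 4 brought effort, rest push out)
#3 stroke→I2  (J1 effort already set via bond 4)
#1 stroke→J3  (J2 effort already set via bond 0)

2  (I1, I2 all integral)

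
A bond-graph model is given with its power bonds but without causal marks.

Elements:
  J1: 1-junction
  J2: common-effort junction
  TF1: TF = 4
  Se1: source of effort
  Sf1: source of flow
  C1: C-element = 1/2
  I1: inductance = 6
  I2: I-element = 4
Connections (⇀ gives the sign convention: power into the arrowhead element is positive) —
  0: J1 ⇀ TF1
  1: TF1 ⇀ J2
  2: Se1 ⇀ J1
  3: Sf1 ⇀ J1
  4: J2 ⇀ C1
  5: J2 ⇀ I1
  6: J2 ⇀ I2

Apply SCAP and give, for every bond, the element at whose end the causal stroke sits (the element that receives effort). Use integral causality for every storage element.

#2 stroke at J1  (Se1 (Se) sets effort on bond)
#3 stroke at Sf1  (Sf1 (Sf) sets flow on bond)
#0 stroke at J1  (common-f at J1 fixed by 3)
#1 stroke at TF1  (TF TF1: opposite of bond 0)
#4 stroke at J2  (prefer integral on C1)
#5 stroke at I1  (common-e at J2 fixed by 4)
#6 stroke at I2  (J2 effort already set via bond 4)

#0 |J1
#1 |TF1
#2 |J1
#3 |Sf1
#4 |J2
#5 |I1
#6 |I2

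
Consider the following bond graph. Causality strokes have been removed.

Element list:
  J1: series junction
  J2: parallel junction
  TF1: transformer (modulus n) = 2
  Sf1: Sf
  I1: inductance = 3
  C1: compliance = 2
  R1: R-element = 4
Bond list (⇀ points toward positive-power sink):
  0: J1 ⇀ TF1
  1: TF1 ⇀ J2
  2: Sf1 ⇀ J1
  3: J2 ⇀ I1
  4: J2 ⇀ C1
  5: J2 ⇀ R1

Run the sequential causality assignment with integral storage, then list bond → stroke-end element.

#0 |J1
#1 |TF1
#2 |Sf1
#3 |I1
#4 |J2
#5 |R1

bond 2 stroke at Sf1  (source Sf1 imposes f)
bond 0 stroke at J1  (common-f at J1 fixed by 2)
bond 1 stroke at TF1  (TF1: transformer flips bond 0)
bond 3 stroke at I1  (I1 outputs flow p/I1)
bond 4 stroke at J2  (C1 integral (e out))
bond 5 stroke at R1  (common-e at J2 fixed by 4)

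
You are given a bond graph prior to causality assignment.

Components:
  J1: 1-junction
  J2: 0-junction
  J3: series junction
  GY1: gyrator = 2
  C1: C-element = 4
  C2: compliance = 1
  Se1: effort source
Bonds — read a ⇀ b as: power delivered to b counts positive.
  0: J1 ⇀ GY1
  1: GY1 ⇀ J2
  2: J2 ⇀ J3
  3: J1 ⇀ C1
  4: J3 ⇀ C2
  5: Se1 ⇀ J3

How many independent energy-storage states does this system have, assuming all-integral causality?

β5 →J3  (Se1 (Se) sets effort on bond)
β3 →J1  (prefer integral on C1)
β0 →GY1  (J1: last free bond brings flow in)
β1 →GY1  (GY GY1: same side as bond 0)
β2 →J2  (closing 0-jn rule on J2)
β4 →J3  (common-f at J3 fixed by 2)

2  (C1, C2 all integral)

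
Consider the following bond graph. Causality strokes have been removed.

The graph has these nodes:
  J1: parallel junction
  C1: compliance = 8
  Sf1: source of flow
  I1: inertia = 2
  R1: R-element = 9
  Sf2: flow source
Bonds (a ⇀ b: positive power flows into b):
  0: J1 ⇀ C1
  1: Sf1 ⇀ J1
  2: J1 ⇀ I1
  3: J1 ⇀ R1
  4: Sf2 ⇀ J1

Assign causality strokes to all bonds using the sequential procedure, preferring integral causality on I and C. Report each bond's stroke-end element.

#0 stroke at J1
#1 stroke at Sf1
#2 stroke at I1
#3 stroke at R1
#4 stroke at Sf2

#1 stroke→Sf1  (Sf1: flow source, stroke at near end)
#4 stroke→Sf2  (source Sf2 imposes f)
#0 stroke→J1  (C1: C, integral causality)
#2 stroke→I1  (common-e at J1 fixed by 0)
#3 stroke→R1  (common-e at J1 fixed by 0)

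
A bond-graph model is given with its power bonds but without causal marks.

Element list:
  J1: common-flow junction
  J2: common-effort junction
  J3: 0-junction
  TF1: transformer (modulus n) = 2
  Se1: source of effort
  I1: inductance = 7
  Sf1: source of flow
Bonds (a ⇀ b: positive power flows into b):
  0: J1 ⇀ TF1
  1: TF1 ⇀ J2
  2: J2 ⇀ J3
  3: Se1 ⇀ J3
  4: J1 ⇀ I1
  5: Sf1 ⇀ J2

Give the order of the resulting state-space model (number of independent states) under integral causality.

β3 stroke→J3  (Se1: effort source, stroke at far end)
β5 stroke→Sf1  (Sf1 (Sf) sets flow on bond)
β2 stroke→J2  (0-jn J3 has e-setter on 3)
β1 stroke→TF1  (common-e at J2 fixed by 2)
β0 stroke→J1  (TF1: transformer flips bond 1)
β4 stroke→I1  (closing 1-jn rule on J1)

1  (I1 all integral)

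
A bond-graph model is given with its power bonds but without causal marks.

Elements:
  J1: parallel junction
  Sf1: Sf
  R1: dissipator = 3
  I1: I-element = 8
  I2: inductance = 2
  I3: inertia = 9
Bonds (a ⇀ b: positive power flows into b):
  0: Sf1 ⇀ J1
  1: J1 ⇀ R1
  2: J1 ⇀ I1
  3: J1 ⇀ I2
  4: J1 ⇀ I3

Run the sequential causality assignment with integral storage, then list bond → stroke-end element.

#0 |Sf1
#1 |J1
#2 |I1
#3 |I2
#4 |I3

b0 stroke at Sf1  (Sf1 fixes flow; stroke at Sf1)
b2 stroke at I1  (I1: I, integral causality)
b3 stroke at I2  (I2: I, integral causality)
b4 stroke at I3  (prefer integral on I3)
b1 stroke at J1  (J1: last free bond brings effort in)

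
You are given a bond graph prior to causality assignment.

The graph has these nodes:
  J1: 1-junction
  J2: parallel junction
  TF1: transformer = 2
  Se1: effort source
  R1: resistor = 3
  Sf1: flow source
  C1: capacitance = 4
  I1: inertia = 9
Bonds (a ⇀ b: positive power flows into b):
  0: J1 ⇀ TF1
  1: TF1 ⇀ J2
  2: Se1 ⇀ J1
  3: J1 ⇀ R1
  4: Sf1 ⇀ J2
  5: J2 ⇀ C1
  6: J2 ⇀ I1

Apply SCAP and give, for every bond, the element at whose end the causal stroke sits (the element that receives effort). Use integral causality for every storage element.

#0 |J1
#1 |TF1
#2 |J1
#3 |R1
#4 |Sf1
#5 |J2
#6 |I1

β2 →J1  (Se1: effort source, stroke at far end)
β4 →Sf1  (Sf1: flow source, stroke at near end)
β5 →J2  (prefer integral on C1)
β1 →TF1  (0-jn J2 has e-setter on 5)
β6 →I1  (common-e at J2 fixed by 5)
β0 →J1  (TF1: transformer flips bond 1)
β3 →R1  (J1: last free bond brings flow in)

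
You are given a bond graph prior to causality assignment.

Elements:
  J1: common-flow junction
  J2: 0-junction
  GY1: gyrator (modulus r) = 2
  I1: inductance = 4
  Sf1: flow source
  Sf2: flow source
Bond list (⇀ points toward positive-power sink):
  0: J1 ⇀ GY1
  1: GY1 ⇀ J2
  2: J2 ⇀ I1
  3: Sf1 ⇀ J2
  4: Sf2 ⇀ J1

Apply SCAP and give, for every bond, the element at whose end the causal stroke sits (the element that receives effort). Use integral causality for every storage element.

β0 |J1
β1 |J2
β2 |I1
β3 |Sf1
β4 |Sf2

bond 3 stroke at Sf1  (source Sf1 imposes f)
bond 4 stroke at Sf2  (Sf2 fixes flow; stroke at Sf2)
bond 0 stroke at J1  (J1 flow already set via bond 4)
bond 1 stroke at J2  (GY GY1: same side as bond 0)
bond 2 stroke at I1  (common-e at J2 fixed by 1)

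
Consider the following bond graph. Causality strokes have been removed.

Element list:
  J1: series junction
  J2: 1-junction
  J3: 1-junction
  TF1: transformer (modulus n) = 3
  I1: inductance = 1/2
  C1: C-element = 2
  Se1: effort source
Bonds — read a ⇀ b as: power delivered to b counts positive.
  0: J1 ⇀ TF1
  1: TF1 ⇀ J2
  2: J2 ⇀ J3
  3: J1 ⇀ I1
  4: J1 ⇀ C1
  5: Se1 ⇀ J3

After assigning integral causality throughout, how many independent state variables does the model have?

β5 stroke→J3  (Se1 fixes effort; stroke away)
β2 stroke→J2  (closing 1-jn rule on J3)
β1 stroke→TF1  (closing 1-jn rule on J2)
β0 stroke→J1  (TF1: transformer flips bond 1)
β3 stroke→I1  (I1: I, integral causality)
β4 stroke→J1  (common-f at J1 fixed by 3)

2  (C1, I1 all integral)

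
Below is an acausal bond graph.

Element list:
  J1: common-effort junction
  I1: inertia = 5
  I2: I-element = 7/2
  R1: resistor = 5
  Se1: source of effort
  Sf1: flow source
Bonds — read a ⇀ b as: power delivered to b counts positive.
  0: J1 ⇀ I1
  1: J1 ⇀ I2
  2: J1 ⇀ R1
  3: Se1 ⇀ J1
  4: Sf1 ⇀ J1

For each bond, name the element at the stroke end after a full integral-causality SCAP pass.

#3 |J1  (Se1 fixes effort; stroke away)
#4 |Sf1  (source Sf1 imposes f)
#0 |I1  (J1: bond 3 brought effort, rest push out)
#1 |I2  (0-jn J1 has e-setter on 3)
#2 |R1  (0-jn J1 has e-setter on 3)

#0 stroke→I1
#1 stroke→I2
#2 stroke→R1
#3 stroke→J1
#4 stroke→Sf1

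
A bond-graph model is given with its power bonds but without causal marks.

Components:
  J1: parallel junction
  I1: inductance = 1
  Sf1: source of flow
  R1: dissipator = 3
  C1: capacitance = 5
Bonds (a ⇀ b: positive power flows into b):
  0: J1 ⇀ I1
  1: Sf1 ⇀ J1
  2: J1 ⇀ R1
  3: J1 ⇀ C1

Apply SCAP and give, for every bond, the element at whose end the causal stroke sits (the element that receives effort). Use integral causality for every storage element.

b0 |I1
b1 |Sf1
b2 |R1
b3 |J1

bond 1 stroke at Sf1  (Sf1 fixes flow; stroke at Sf1)
bond 0 stroke at I1  (I1: I, integral causality)
bond 3 stroke at J1  (C1 outputs effort q/C1)
bond 2 stroke at R1  (common-e at J1 fixed by 3)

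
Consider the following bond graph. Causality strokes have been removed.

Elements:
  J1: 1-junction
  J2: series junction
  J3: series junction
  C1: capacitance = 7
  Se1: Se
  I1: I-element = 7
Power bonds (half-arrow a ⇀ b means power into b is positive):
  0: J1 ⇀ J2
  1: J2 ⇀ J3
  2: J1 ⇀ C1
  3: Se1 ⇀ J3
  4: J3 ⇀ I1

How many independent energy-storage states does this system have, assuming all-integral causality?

#3 |J3  (Se1: effort source, stroke at far end)
#2 |J1  (C1 outputs effort q/C1)
#0 |J2  (only one flow-in slot at J1)
#1 |J3  (only one flow-in slot at J2)
#4 |I1  (J3 needs exactly one f-in)

2  (C1, I1 all integral)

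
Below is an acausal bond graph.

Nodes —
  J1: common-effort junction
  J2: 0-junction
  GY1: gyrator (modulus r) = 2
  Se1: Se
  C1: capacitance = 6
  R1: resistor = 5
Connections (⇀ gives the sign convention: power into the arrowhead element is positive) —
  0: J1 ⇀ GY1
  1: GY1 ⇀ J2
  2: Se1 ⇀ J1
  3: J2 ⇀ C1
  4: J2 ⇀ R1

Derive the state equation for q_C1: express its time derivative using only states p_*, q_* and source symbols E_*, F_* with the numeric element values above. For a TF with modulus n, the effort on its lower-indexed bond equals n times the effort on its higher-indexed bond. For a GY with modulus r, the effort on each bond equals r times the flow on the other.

#2 stroke at J1  (source Se1 imposes e)
#0 stroke at GY1  (common-e at J1 fixed by 2)
#1 stroke at GY1  (GY GY1: same side as bond 0)
#3 stroke at J2  (C1 outputs effort q/C1)
#4 stroke at R1  (J2 effort already set via bond 3)

dq_C1/dt = E_Se1/2 - q_C1/30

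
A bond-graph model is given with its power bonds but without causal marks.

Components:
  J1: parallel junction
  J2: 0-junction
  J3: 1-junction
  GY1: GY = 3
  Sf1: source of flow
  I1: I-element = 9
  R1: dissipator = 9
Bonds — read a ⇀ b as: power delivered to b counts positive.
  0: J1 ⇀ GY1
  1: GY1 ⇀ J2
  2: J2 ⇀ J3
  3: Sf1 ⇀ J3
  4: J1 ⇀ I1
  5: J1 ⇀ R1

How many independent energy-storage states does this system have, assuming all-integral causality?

1  (I1 all integral)

β3 |Sf1  (Sf1: flow source, stroke at near end)
β2 |J3  (1-jn J3 has f-setter on 3)
β1 |J2  (closing 0-jn rule on J2)
β0 |J1  (GY1 both-in/both-out from 1)
β4 |I1  (J1 effort already set via bond 0)
β5 |R1  (common-e at J1 fixed by 0)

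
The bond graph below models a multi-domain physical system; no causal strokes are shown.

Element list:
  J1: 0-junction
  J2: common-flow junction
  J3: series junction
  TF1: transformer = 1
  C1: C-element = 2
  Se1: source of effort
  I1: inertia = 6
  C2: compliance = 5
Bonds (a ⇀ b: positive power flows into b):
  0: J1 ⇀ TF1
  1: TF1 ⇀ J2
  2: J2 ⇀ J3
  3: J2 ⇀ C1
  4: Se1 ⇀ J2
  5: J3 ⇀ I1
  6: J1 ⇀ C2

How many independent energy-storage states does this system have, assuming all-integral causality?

bond 4 stroke at J2  (Se1: effort source, stroke at far end)
bond 3 stroke at J2  (C1 outputs effort q/C1)
bond 5 stroke at I1  (I1: I, integral causality)
bond 2 stroke at J3  (1-jn J3 has f-setter on 5)
bond 1 stroke at J2  (J2 flow already set via bond 2)
bond 0 stroke at TF1  (through TF1, causality passes straight; one stroke at TF1)
bond 6 stroke at J1  (J1 needs exactly one e-in)

3  (C1, C2, I1 all integral)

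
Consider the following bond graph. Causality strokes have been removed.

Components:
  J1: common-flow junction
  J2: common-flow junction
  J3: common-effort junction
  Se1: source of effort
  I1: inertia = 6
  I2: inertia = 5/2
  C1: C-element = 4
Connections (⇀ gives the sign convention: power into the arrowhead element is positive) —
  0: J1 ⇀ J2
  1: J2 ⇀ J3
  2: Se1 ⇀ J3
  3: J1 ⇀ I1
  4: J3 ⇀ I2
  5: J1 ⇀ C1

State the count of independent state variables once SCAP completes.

b2 |J3  (Se1 (Se) sets effort on bond)
b1 |J2  (J3: bond 2 brought effort, rest push out)
b4 |I2  (J3 effort already set via bond 2)
b0 |J1  (closing 1-jn rule on J2)
b3 |I1  (prefer integral on I1)
b5 |J1  (1-jn J1 has f-setter on 3)

3  (C1, I1, I2 all integral)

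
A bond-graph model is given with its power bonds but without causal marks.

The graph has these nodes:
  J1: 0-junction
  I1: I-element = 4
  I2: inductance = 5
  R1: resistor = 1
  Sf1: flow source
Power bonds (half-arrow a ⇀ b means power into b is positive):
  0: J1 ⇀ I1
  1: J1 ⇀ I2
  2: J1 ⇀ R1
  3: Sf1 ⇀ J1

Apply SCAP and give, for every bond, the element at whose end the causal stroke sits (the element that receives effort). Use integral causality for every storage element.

#0 |I1
#1 |I2
#2 |J1
#3 |Sf1

bond 3 →Sf1  (source Sf1 imposes f)
bond 0 →I1  (prefer integral on I1)
bond 1 →I2  (prefer integral on I2)
bond 2 →J1  (closing 0-jn rule on J1)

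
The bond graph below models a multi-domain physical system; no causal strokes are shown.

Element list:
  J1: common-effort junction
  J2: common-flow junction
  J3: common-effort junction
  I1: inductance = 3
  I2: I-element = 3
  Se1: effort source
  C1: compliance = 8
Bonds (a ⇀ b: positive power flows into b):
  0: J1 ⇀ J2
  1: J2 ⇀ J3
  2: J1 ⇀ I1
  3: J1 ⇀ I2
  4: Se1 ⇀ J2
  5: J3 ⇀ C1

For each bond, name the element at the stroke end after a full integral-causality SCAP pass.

#4 →J2  (Se1 fixes effort; stroke away)
#2 →I1  (I1 integral (f out))
#3 →I2  (I2 outputs flow p/I2)
#0 →J1  (J1 needs exactly one e-in)
#1 →J2  (J2 flow already set via bond 0)
#5 →J3  (J3 needs exactly one e-in)

b0 stroke at J1
b1 stroke at J2
b2 stroke at I1
b3 stroke at I2
b4 stroke at J2
b5 stroke at J3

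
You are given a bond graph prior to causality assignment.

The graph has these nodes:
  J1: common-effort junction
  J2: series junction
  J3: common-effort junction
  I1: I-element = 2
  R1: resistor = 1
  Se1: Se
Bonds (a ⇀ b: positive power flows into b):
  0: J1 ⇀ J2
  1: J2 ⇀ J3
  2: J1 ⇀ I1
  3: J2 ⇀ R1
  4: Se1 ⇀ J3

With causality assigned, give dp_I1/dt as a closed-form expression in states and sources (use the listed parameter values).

bond 4 →J3  (Se1 fixes effort; stroke away)
bond 1 →J2  (J3 effort already set via bond 4)
bond 2 →I1  (I1: I, integral causality)
bond 0 →J1  (J1 needs exactly one e-in)
bond 3 →J2  (J2 flow already set via bond 0)

dp_I1/dt = E_Se1 - p_I1/2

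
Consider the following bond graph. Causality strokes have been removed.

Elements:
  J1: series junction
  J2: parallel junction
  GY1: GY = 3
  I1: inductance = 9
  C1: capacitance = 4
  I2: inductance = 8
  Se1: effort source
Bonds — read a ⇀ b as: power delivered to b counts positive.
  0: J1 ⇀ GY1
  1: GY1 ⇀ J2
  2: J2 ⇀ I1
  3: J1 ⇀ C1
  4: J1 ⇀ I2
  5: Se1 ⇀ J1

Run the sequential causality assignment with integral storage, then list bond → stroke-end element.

#0 stroke at J1
#1 stroke at J2
#2 stroke at I1
#3 stroke at J1
#4 stroke at I2
#5 stroke at J1

β5 stroke at J1  (Se1 (Se) sets effort on bond)
β2 stroke at I1  (I1 integral (f out))
β1 stroke at J2  (closing 0-jn rule on J2)
β0 stroke at J1  (GY1 both-in/both-out from 1)
β3 stroke at J1  (C1 outputs effort q/C1)
β4 stroke at I2  (J1: last free bond brings flow in)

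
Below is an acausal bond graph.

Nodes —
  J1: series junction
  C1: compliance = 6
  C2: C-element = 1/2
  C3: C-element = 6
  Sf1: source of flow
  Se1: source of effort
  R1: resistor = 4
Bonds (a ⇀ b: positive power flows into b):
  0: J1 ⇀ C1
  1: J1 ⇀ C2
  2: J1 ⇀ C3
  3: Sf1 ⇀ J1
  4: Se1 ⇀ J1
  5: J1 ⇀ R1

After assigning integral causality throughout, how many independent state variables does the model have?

#3 stroke→Sf1  (Sf1 fixes flow; stroke at Sf1)
#4 stroke→J1  (Se1 fixes effort; stroke away)
#0 stroke→J1  (J1: bond 3 brought flow, rest push out)
#1 stroke→J1  (common-f at J1 fixed by 3)
#2 stroke→J1  (J1: bond 3 brought flow, rest push out)
#5 stroke→J1  (J1 flow already set via bond 3)

3  (C1, C2, C3 all integral)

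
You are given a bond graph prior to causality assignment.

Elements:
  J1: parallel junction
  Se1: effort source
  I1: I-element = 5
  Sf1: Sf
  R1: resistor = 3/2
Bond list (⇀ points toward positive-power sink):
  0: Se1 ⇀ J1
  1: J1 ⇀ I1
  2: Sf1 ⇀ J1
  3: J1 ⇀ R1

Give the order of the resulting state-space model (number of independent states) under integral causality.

β0 →J1  (Se1 fixes effort; stroke away)
β2 →Sf1  (Sf1 fixes flow; stroke at Sf1)
β1 →I1  (0-jn J1 has e-setter on 0)
β3 →R1  (J1: bond 0 brought effort, rest push out)

1  (I1 all integral)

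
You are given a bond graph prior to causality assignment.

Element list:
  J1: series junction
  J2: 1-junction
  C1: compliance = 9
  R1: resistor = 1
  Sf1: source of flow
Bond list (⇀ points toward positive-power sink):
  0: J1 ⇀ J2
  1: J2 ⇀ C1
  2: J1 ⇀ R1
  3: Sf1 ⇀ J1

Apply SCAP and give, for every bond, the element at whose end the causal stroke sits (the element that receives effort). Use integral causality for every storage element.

β0 →J1
β1 →J2
β2 →J1
β3 →Sf1

b3 stroke at Sf1  (Sf1 fixes flow; stroke at Sf1)
b0 stroke at J1  (1-jn J1 has f-setter on 3)
b2 stroke at J1  (1-jn J1 has f-setter on 3)
b1 stroke at J2  (1-jn J2 has f-setter on 0)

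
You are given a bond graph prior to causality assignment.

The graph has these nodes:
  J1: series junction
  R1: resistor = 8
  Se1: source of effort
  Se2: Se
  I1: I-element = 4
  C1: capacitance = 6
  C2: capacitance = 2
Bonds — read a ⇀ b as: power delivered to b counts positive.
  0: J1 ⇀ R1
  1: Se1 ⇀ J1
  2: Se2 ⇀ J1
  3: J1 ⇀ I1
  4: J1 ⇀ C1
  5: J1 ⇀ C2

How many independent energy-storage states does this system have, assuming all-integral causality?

3  (C1, C2, I1 all integral)

bond 1 →J1  (source Se1 imposes e)
bond 2 →J1  (Se2 (Se) sets effort on bond)
bond 3 →I1  (I1 outputs flow p/I1)
bond 0 →J1  (common-f at J1 fixed by 3)
bond 4 →J1  (1-jn J1 has f-setter on 3)
bond 5 →J1  (J1: bond 3 brought flow, rest push out)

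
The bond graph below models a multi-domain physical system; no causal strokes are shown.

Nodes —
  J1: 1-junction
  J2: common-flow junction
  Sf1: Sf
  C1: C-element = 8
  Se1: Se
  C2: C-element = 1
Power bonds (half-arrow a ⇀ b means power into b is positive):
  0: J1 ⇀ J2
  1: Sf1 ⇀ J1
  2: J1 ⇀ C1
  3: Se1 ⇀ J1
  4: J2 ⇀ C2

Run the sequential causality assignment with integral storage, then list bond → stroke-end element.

#0 |J1
#1 |Sf1
#2 |J1
#3 |J1
#4 |J2

b1 |Sf1  (Sf1: flow source, stroke at near end)
b3 |J1  (Se1: effort source, stroke at far end)
b0 |J1  (1-jn J1 has f-setter on 1)
b2 |J1  (1-jn J1 has f-setter on 1)
b4 |J2  (1-jn J2 has f-setter on 0)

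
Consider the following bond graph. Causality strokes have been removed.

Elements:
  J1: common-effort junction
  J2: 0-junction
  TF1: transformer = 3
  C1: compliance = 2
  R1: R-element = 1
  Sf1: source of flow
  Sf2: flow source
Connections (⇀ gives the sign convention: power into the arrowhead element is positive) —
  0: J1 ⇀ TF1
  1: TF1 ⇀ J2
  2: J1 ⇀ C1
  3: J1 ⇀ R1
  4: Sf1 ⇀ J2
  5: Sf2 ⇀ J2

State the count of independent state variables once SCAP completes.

β4 |Sf1  (Sf1 fixes flow; stroke at Sf1)
β5 |Sf2  (Sf2 fixes flow; stroke at Sf2)
β1 |J2  (J2 needs exactly one e-in)
β0 |TF1  (TF1: transformer flips bond 1)
β2 |J1  (prefer integral on C1)
β3 |R1  (0-jn J1 has e-setter on 2)

1  (C1 all integral)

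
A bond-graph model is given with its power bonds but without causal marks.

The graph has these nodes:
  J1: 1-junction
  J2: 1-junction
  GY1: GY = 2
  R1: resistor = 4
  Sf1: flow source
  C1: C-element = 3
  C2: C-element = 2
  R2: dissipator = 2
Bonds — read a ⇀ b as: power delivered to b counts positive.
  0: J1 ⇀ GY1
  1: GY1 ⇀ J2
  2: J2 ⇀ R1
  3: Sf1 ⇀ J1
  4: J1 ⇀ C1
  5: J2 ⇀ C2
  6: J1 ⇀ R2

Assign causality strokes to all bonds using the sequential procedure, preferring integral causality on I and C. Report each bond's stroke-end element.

b3 stroke→Sf1  (Sf1 fixes flow; stroke at Sf1)
b0 stroke→J1  (J1 flow already set via bond 3)
b4 stroke→J1  (J1 flow already set via bond 3)
b6 stroke→J1  (J1 flow already set via bond 3)
b1 stroke→J2  (through GY1, causality inverts; strokes same side of GY1)
b5 stroke→J2  (C2 outputs effort q/C2)
b2 stroke→R1  (closing 1-jn rule on J2)

β0 stroke→J1
β1 stroke→J2
β2 stroke→R1
β3 stroke→Sf1
β4 stroke→J1
β5 stroke→J2
β6 stroke→J1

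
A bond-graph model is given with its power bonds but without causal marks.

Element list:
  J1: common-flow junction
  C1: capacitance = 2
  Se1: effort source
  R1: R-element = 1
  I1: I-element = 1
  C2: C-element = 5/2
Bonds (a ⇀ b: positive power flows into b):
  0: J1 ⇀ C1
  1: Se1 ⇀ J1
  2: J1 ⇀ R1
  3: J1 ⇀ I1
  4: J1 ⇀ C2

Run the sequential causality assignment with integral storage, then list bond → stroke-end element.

β0 stroke at J1
β1 stroke at J1
β2 stroke at J1
β3 stroke at I1
β4 stroke at J1

#1 stroke→J1  (Se1 fixes effort; stroke away)
#0 stroke→J1  (C1 integral (e out))
#3 stroke→I1  (I1 integral (f out))
#2 stroke→J1  (common-f at J1 fixed by 3)
#4 stroke→J1  (1-jn J1 has f-setter on 3)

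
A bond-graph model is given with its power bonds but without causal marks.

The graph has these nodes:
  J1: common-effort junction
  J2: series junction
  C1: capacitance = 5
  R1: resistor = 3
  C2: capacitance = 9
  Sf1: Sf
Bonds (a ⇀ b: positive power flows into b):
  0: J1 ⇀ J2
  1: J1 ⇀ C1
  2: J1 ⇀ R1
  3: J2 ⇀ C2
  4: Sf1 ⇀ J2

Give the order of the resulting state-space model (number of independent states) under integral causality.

b4 |Sf1  (source Sf1 imposes f)
b0 |J2  (1-jn J2 has f-setter on 4)
b3 |J2  (1-jn J2 has f-setter on 4)
b1 |J1  (prefer integral on C1)
b2 |R1  (J1 effort already set via bond 1)

2  (C1, C2 all integral)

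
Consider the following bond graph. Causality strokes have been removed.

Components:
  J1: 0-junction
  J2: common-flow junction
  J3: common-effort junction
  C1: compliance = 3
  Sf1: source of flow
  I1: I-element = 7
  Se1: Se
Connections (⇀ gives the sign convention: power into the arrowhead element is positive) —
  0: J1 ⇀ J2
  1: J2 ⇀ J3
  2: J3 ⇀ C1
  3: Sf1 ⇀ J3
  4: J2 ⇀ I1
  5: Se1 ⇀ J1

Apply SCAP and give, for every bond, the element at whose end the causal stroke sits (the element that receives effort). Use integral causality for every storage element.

β3 stroke→Sf1  (Sf1: flow source, stroke at near end)
β5 stroke→J1  (Se1: effort source, stroke at far end)
β0 stroke→J2  (common-e at J1 fixed by 5)
β2 stroke→J3  (C1: C, integral causality)
β1 stroke→J2  (J3: bond 2 brought effort, rest push out)
β4 stroke→I1  (J2: last free bond brings flow in)

#0 stroke at J2
#1 stroke at J2
#2 stroke at J3
#3 stroke at Sf1
#4 stroke at I1
#5 stroke at J1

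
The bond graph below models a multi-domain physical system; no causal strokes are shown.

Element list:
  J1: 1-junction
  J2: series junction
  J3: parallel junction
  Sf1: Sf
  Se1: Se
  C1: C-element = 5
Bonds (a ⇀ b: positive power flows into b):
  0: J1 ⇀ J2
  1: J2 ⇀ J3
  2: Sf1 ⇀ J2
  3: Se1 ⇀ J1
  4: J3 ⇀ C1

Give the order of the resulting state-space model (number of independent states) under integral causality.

1  (C1 all integral)

#2 stroke at Sf1  (Sf1: flow source, stroke at near end)
#3 stroke at J1  (Se1 fixes effort; stroke away)
#0 stroke at J2  (closing 1-jn rule on J1)
#1 stroke at J2  (1-jn J2 has f-setter on 2)
#4 stroke at J3  (closing 0-jn rule on J3)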